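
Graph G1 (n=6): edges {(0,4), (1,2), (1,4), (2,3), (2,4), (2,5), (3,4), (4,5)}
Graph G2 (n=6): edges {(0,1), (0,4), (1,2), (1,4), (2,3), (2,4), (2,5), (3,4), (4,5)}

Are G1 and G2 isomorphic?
No, not isomorphic

The graphs are NOT isomorphic.

Counting edges: G1 has 8 edge(s); G2 has 9 edge(s).
Edge count is an isomorphism invariant (a bijection on vertices induces a bijection on edges), so differing edge counts rule out isomorphism.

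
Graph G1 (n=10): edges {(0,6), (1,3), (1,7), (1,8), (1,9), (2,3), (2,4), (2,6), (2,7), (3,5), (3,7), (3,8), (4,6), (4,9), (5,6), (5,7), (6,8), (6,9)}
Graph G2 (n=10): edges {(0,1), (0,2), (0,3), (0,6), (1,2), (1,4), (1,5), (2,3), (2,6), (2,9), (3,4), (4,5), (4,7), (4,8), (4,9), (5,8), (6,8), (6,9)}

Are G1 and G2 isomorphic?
Yes, isomorphic

The graphs are isomorphic.
One valid mapping φ: V(G1) → V(G2): 0→7, 1→6, 2→1, 3→2, 4→5, 5→3, 6→4, 7→0, 8→9, 9→8

Verify φ preserves adjacency — for each edge of G1, its image is an edge of G2:
  (0,6) → (φ(0),φ(6)) = (4,7) ∈ E(G2) ✓
  (1,3) → (φ(1),φ(3)) = (2,6) ∈ E(G2) ✓
  (1,7) → (φ(1),φ(7)) = (0,6) ∈ E(G2) ✓
  (1,8) → (φ(1),φ(8)) = (6,9) ∈ E(G2) ✓
  (1,9) → (φ(1),φ(9)) = (6,8) ∈ E(G2) ✓
  (2,3) → (φ(2),φ(3)) = (1,2) ∈ E(G2) ✓
  (2,4) → (φ(2),φ(4)) = (1,5) ∈ E(G2) ✓
  (2,6) → (φ(2),φ(6)) = (1,4) ∈ E(G2) ✓
  (2,7) → (φ(2),φ(7)) = (0,1) ∈ E(G2) ✓
  (3,5) → (φ(3),φ(5)) = (2,3) ∈ E(G2) ✓
  (3,7) → (φ(3),φ(7)) = (0,2) ∈ E(G2) ✓
  (3,8) → (φ(3),φ(8)) = (2,9) ∈ E(G2) ✓
  (4,6) → (φ(4),φ(6)) = (4,5) ∈ E(G2) ✓
  (4,9) → (φ(4),φ(9)) = (5,8) ∈ E(G2) ✓
  (5,6) → (φ(5),φ(6)) = (3,4) ∈ E(G2) ✓
  (5,7) → (φ(5),φ(7)) = (0,3) ∈ E(G2) ✓
  (6,8) → (φ(6),φ(8)) = (4,9) ∈ E(G2) ✓
  (6,9) → (φ(6),φ(9)) = (4,8) ∈ E(G2) ✓
All 18 edges of G1 map to edges of G2, and |E(G1)| = |E(G2)| = 18, so φ is a bijection on edges as well as vertices. Hence G1 ≅ G2.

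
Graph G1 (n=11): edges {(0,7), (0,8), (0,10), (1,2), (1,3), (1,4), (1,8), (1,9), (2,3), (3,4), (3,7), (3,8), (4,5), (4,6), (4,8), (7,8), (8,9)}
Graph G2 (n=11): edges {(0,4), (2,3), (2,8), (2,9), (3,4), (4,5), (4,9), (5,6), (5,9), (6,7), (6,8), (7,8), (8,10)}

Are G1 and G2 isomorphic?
No, not isomorphic

The graphs are NOT isomorphic.

Connected components of G1: 1 component(s) with vertex sets [[0, 1, 2, 3, 4, 5, 6, 7, 8, 9, 10]], sizes [11].
Connected components of G2: 2 component(s) with vertex sets [[1], [0, 2, 3, 4, 5, 6, 7, 8, 9, 10]], sizes [1, 10].
The number of connected components (and the multiset of component sizes) is an isomorphism invariant — an isomorphism maps each component of G1 bijectively onto a component of G2. Since G1 has 1 component(s) and G2 has 2, they cannot be isomorphic.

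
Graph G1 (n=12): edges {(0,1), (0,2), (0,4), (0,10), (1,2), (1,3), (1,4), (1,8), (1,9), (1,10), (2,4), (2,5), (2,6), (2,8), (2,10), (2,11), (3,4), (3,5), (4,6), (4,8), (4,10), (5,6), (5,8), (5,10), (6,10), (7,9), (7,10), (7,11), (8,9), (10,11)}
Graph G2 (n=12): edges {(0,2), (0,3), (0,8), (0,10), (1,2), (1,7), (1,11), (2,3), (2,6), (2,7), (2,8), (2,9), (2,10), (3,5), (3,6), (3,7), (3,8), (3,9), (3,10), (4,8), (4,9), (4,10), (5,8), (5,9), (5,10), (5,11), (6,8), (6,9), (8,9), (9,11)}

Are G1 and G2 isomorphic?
Yes, isomorphic

The graphs are isomorphic.
One valid mapping φ: V(G1) → V(G2): 0→6, 1→9, 2→3, 3→4, 4→8, 5→10, 6→0, 7→1, 8→5, 9→11, 10→2, 11→7

Verify φ preserves adjacency — for each edge of G1, its image is an edge of G2:
  (0,1) → (φ(0),φ(1)) = (6,9) ∈ E(G2) ✓
  (0,2) → (φ(0),φ(2)) = (3,6) ∈ E(G2) ✓
  (0,4) → (φ(0),φ(4)) = (6,8) ∈ E(G2) ✓
  (0,10) → (φ(0),φ(10)) = (2,6) ∈ E(G2) ✓
  (1,2) → (φ(1),φ(2)) = (3,9) ∈ E(G2) ✓
  (1,3) → (φ(1),φ(3)) = (4,9) ∈ E(G2) ✓
  (1,4) → (φ(1),φ(4)) = (8,9) ∈ E(G2) ✓
  (1,8) → (φ(1),φ(8)) = (5,9) ∈ E(G2) ✓
  (1,9) → (φ(1),φ(9)) = (9,11) ∈ E(G2) ✓
  (1,10) → (φ(1),φ(10)) = (2,9) ∈ E(G2) ✓
  (2,4) → (φ(2),φ(4)) = (3,8) ∈ E(G2) ✓
  (2,5) → (φ(2),φ(5)) = (3,10) ∈ E(G2) ✓
  (2,6) → (φ(2),φ(6)) = (0,3) ∈ E(G2) ✓
  (2,8) → (φ(2),φ(8)) = (3,5) ∈ E(G2) ✓
  (2,10) → (φ(2),φ(10)) = (2,3) ∈ E(G2) ✓
  (2,11) → (φ(2),φ(11)) = (3,7) ∈ E(G2) ✓
  (3,4) → (φ(3),φ(4)) = (4,8) ∈ E(G2) ✓
  (3,5) → (φ(3),φ(5)) = (4,10) ∈ E(G2) ✓
  (4,6) → (φ(4),φ(6)) = (0,8) ∈ E(G2) ✓
  (4,8) → (φ(4),φ(8)) = (5,8) ∈ E(G2) ✓
  (4,10) → (φ(4),φ(10)) = (2,8) ∈ E(G2) ✓
  (5,6) → (φ(5),φ(6)) = (0,10) ∈ E(G2) ✓
  (5,8) → (φ(5),φ(8)) = (5,10) ∈ E(G2) ✓
  (5,10) → (φ(5),φ(10)) = (2,10) ∈ E(G2) ✓
  (6,10) → (φ(6),φ(10)) = (0,2) ∈ E(G2) ✓
  (7,9) → (φ(7),φ(9)) = (1,11) ∈ E(G2) ✓
  (7,10) → (φ(7),φ(10)) = (1,2) ∈ E(G2) ✓
  (7,11) → (φ(7),φ(11)) = (1,7) ∈ E(G2) ✓
  (8,9) → (φ(8),φ(9)) = (5,11) ∈ E(G2) ✓
  (10,11) → (φ(10),φ(11)) = (2,7) ∈ E(G2) ✓
All 30 edges of G1 map to edges of G2, and |E(G1)| = |E(G2)| = 30, so φ is a bijection on edges as well as vertices. Hence G1 ≅ G2.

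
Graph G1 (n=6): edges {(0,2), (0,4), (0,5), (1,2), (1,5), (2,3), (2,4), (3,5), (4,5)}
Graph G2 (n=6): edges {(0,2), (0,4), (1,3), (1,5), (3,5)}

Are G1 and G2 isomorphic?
No, not isomorphic

The graphs are NOT isomorphic.

Degrees in G1: deg(0)=3, deg(1)=2, deg(2)=4, deg(3)=2, deg(4)=3, deg(5)=4.
Sorted degree sequence of G1: [4, 4, 3, 3, 2, 2].
Degrees in G2: deg(0)=2, deg(1)=2, deg(2)=1, deg(3)=2, deg(4)=1, deg(5)=2.
Sorted degree sequence of G2: [2, 2, 2, 2, 1, 1].
The (sorted) degree sequence is an isomorphism invariant, so since G1 and G2 have different degree sequences they cannot be isomorphic.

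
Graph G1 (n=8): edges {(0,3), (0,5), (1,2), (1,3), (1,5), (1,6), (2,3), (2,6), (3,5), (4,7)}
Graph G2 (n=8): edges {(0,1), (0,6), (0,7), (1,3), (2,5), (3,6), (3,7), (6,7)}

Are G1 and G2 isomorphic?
No, not isomorphic

The graphs are NOT isomorphic.

Connected components of G1: 2 component(s) with vertex sets [[4, 7], [0, 1, 2, 3, 5, 6]], sizes [2, 6].
Connected components of G2: 3 component(s) with vertex sets [[4], [2, 5], [0, 1, 3, 6, 7]], sizes [1, 2, 5].
The number of connected components (and the multiset of component sizes) is an isomorphism invariant — an isomorphism maps each component of G1 bijectively onto a component of G2. Since G1 has 2 component(s) and G2 has 3, they cannot be isomorphic.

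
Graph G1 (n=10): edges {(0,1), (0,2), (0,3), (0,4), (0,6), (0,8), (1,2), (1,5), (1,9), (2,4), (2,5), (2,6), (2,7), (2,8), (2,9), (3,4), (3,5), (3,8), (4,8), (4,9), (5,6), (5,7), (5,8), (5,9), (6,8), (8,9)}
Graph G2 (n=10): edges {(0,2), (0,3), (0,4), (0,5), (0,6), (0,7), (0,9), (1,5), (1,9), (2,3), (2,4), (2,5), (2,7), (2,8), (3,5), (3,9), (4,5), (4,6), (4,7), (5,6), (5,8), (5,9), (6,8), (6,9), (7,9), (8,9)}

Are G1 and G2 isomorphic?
Yes, isomorphic

The graphs are isomorphic.
One valid mapping φ: V(G1) → V(G2): 0→2, 1→8, 2→5, 3→7, 4→4, 5→9, 6→3, 7→1, 8→0, 9→6

Verify φ preserves adjacency — for each edge of G1, its image is an edge of G2:
  (0,1) → (φ(0),φ(1)) = (2,8) ∈ E(G2) ✓
  (0,2) → (φ(0),φ(2)) = (2,5) ∈ E(G2) ✓
  (0,3) → (φ(0),φ(3)) = (2,7) ∈ E(G2) ✓
  (0,4) → (φ(0),φ(4)) = (2,4) ∈ E(G2) ✓
  (0,6) → (φ(0),φ(6)) = (2,3) ∈ E(G2) ✓
  (0,8) → (φ(0),φ(8)) = (0,2) ∈ E(G2) ✓
  (1,2) → (φ(1),φ(2)) = (5,8) ∈ E(G2) ✓
  (1,5) → (φ(1),φ(5)) = (8,9) ∈ E(G2) ✓
  (1,9) → (φ(1),φ(9)) = (6,8) ∈ E(G2) ✓
  (2,4) → (φ(2),φ(4)) = (4,5) ∈ E(G2) ✓
  (2,5) → (φ(2),φ(5)) = (5,9) ∈ E(G2) ✓
  (2,6) → (φ(2),φ(6)) = (3,5) ∈ E(G2) ✓
  (2,7) → (φ(2),φ(7)) = (1,5) ∈ E(G2) ✓
  (2,8) → (φ(2),φ(8)) = (0,5) ∈ E(G2) ✓
  (2,9) → (φ(2),φ(9)) = (5,6) ∈ E(G2) ✓
  (3,4) → (φ(3),φ(4)) = (4,7) ∈ E(G2) ✓
  (3,5) → (φ(3),φ(5)) = (7,9) ∈ E(G2) ✓
  (3,8) → (φ(3),φ(8)) = (0,7) ∈ E(G2) ✓
  (4,8) → (φ(4),φ(8)) = (0,4) ∈ E(G2) ✓
  (4,9) → (φ(4),φ(9)) = (4,6) ∈ E(G2) ✓
  (5,6) → (φ(5),φ(6)) = (3,9) ∈ E(G2) ✓
  (5,7) → (φ(5),φ(7)) = (1,9) ∈ E(G2) ✓
  (5,8) → (φ(5),φ(8)) = (0,9) ∈ E(G2) ✓
  (5,9) → (φ(5),φ(9)) = (6,9) ∈ E(G2) ✓
  (6,8) → (φ(6),φ(8)) = (0,3) ∈ E(G2) ✓
  (8,9) → (φ(8),φ(9)) = (0,6) ∈ E(G2) ✓
All 26 edges of G1 map to edges of G2, and |E(G1)| = |E(G2)| = 26, so φ is a bijection on edges as well as vertices. Hence G1 ≅ G2.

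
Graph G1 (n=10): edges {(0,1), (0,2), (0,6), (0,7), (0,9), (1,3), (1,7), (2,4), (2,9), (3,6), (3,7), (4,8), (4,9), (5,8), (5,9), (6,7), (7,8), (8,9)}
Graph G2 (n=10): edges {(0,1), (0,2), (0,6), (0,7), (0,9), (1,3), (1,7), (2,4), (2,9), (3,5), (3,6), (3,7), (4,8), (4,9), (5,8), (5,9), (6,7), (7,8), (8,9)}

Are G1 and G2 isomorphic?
No, not isomorphic

The graphs are NOT isomorphic.

Counting edges: G1 has 18 edge(s); G2 has 19 edge(s).
Edge count is an isomorphism invariant (a bijection on vertices induces a bijection on edges), so differing edge counts rule out isomorphism.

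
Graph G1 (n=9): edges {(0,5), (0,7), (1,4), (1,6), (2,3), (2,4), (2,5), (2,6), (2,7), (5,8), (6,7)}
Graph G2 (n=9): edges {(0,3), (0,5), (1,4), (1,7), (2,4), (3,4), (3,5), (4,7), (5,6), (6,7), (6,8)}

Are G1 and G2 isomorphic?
No, not isomorphic

The graphs are NOT isomorphic.

Counting triangles (3-cliques): G1 has 1, G2 has 2.
Triangle count is an isomorphism invariant, so differing triangle counts rule out isomorphism.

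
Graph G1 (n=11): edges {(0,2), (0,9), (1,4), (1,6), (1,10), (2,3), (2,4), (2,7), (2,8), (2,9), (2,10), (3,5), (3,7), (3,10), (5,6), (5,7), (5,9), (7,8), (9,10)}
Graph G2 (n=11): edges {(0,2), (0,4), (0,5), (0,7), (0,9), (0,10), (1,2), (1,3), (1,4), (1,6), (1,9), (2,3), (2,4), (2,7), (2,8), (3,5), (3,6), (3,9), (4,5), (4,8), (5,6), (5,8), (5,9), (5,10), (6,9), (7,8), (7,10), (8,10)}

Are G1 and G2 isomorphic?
No, not isomorphic

The graphs are NOT isomorphic.

Degrees in G1: deg(0)=2, deg(1)=3, deg(2)=7, deg(3)=4, deg(4)=2, deg(5)=4, deg(6)=2, deg(7)=4, deg(8)=2, deg(9)=4, deg(10)=4.
Sorted degree sequence of G1: [7, 4, 4, 4, 4, 4, 3, 2, 2, 2, 2].
Degrees in G2: deg(0)=6, deg(1)=5, deg(2)=6, deg(3)=5, deg(4)=5, deg(5)=7, deg(6)=4, deg(7)=4, deg(8)=5, deg(9)=5, deg(10)=4.
Sorted degree sequence of G2: [7, 6, 6, 5, 5, 5, 5, 5, 4, 4, 4].
The (sorted) degree sequence is an isomorphism invariant, so since G1 and G2 have different degree sequences they cannot be isomorphic.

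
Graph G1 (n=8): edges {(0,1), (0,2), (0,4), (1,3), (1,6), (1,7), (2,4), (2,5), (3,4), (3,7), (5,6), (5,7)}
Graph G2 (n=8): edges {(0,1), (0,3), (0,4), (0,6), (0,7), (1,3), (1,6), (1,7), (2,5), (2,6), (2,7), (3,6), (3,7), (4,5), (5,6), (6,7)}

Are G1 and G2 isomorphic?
No, not isomorphic

The graphs are NOT isomorphic.

Counting triangles (3-cliques): G1 has 2, G2 has 12.
Triangle count is an isomorphism invariant, so differing triangle counts rule out isomorphism.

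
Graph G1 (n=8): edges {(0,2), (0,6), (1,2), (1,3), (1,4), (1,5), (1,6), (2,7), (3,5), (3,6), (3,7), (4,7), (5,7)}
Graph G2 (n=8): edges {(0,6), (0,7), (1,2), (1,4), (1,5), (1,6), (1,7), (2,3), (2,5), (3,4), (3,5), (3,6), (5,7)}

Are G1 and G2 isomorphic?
Yes, isomorphic

The graphs are isomorphic.
One valid mapping φ: V(G1) → V(G2): 0→0, 1→1, 2→6, 3→5, 4→4, 5→2, 6→7, 7→3

Verify φ preserves adjacency — for each edge of G1, its image is an edge of G2:
  (0,2) → (φ(0),φ(2)) = (0,6) ∈ E(G2) ✓
  (0,6) → (φ(0),φ(6)) = (0,7) ∈ E(G2) ✓
  (1,2) → (φ(1),φ(2)) = (1,6) ∈ E(G2) ✓
  (1,3) → (φ(1),φ(3)) = (1,5) ∈ E(G2) ✓
  (1,4) → (φ(1),φ(4)) = (1,4) ∈ E(G2) ✓
  (1,5) → (φ(1),φ(5)) = (1,2) ∈ E(G2) ✓
  (1,6) → (φ(1),φ(6)) = (1,7) ∈ E(G2) ✓
  (2,7) → (φ(2),φ(7)) = (3,6) ∈ E(G2) ✓
  (3,5) → (φ(3),φ(5)) = (2,5) ∈ E(G2) ✓
  (3,6) → (φ(3),φ(6)) = (5,7) ∈ E(G2) ✓
  (3,7) → (φ(3),φ(7)) = (3,5) ∈ E(G2) ✓
  (4,7) → (φ(4),φ(7)) = (3,4) ∈ E(G2) ✓
  (5,7) → (φ(5),φ(7)) = (2,3) ∈ E(G2) ✓
All 13 edges of G1 map to edges of G2, and |E(G1)| = |E(G2)| = 13, so φ is a bijection on edges as well as vertices. Hence G1 ≅ G2.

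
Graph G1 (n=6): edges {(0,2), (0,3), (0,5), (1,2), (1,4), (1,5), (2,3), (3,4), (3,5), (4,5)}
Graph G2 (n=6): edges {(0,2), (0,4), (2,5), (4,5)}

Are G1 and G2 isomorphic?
No, not isomorphic

The graphs are NOT isomorphic.

Counting triangles (3-cliques): G1 has 4, G2 has 0.
Triangle count is an isomorphism invariant, so differing triangle counts rule out isomorphism.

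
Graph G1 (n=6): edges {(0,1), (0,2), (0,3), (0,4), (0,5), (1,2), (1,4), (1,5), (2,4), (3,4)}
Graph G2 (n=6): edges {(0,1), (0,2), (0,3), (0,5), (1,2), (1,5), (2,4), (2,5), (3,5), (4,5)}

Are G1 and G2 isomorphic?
Yes, isomorphic

The graphs are isomorphic.
One valid mapping φ: V(G1) → V(G2): 0→5, 1→0, 2→1, 3→4, 4→2, 5→3

Verify φ preserves adjacency — for each edge of G1, its image is an edge of G2:
  (0,1) → (φ(0),φ(1)) = (0,5) ∈ E(G2) ✓
  (0,2) → (φ(0),φ(2)) = (1,5) ∈ E(G2) ✓
  (0,3) → (φ(0),φ(3)) = (4,5) ∈ E(G2) ✓
  (0,4) → (φ(0),φ(4)) = (2,5) ∈ E(G2) ✓
  (0,5) → (φ(0),φ(5)) = (3,5) ∈ E(G2) ✓
  (1,2) → (φ(1),φ(2)) = (0,1) ∈ E(G2) ✓
  (1,4) → (φ(1),φ(4)) = (0,2) ∈ E(G2) ✓
  (1,5) → (φ(1),φ(5)) = (0,3) ∈ E(G2) ✓
  (2,4) → (φ(2),φ(4)) = (1,2) ∈ E(G2) ✓
  (3,4) → (φ(3),φ(4)) = (2,4) ∈ E(G2) ✓
All 10 edges of G1 map to edges of G2, and |E(G1)| = |E(G2)| = 10, so φ is a bijection on edges as well as vertices. Hence G1 ≅ G2.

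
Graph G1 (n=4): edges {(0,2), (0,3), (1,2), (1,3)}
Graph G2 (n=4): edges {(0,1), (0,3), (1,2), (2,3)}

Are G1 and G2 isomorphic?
Yes, isomorphic

The graphs are isomorphic.
One valid mapping φ: V(G1) → V(G2): 0→0, 1→2, 2→3, 3→1

Verify φ preserves adjacency — for each edge of G1, its image is an edge of G2:
  (0,2) → (φ(0),φ(2)) = (0,3) ∈ E(G2) ✓
  (0,3) → (φ(0),φ(3)) = (0,1) ∈ E(G2) ✓
  (1,2) → (φ(1),φ(2)) = (2,3) ∈ E(G2) ✓
  (1,3) → (φ(1),φ(3)) = (1,2) ∈ E(G2) ✓
All 4 edges of G1 map to edges of G2, and |E(G1)| = |E(G2)| = 4, so φ is a bijection on edges as well as vertices. Hence G1 ≅ G2.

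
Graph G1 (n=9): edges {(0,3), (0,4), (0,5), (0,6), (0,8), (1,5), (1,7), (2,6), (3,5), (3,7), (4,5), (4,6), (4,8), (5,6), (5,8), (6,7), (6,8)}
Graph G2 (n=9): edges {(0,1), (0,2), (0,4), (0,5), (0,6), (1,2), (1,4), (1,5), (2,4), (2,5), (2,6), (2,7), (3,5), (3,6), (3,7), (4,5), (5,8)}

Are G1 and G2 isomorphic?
Yes, isomorphic

The graphs are isomorphic.
One valid mapping φ: V(G1) → V(G2): 0→0, 1→7, 2→8, 3→6, 4→1, 5→2, 6→5, 7→3, 8→4

Verify φ preserves adjacency — for each edge of G1, its image is an edge of G2:
  (0,3) → (φ(0),φ(3)) = (0,6) ∈ E(G2) ✓
  (0,4) → (φ(0),φ(4)) = (0,1) ∈ E(G2) ✓
  (0,5) → (φ(0),φ(5)) = (0,2) ∈ E(G2) ✓
  (0,6) → (φ(0),φ(6)) = (0,5) ∈ E(G2) ✓
  (0,8) → (φ(0),φ(8)) = (0,4) ∈ E(G2) ✓
  (1,5) → (φ(1),φ(5)) = (2,7) ∈ E(G2) ✓
  (1,7) → (φ(1),φ(7)) = (3,7) ∈ E(G2) ✓
  (2,6) → (φ(2),φ(6)) = (5,8) ∈ E(G2) ✓
  (3,5) → (φ(3),φ(5)) = (2,6) ∈ E(G2) ✓
  (3,7) → (φ(3),φ(7)) = (3,6) ∈ E(G2) ✓
  (4,5) → (φ(4),φ(5)) = (1,2) ∈ E(G2) ✓
  (4,6) → (φ(4),φ(6)) = (1,5) ∈ E(G2) ✓
  (4,8) → (φ(4),φ(8)) = (1,4) ∈ E(G2) ✓
  (5,6) → (φ(5),φ(6)) = (2,5) ∈ E(G2) ✓
  (5,8) → (φ(5),φ(8)) = (2,4) ∈ E(G2) ✓
  (6,7) → (φ(6),φ(7)) = (3,5) ∈ E(G2) ✓
  (6,8) → (φ(6),φ(8)) = (4,5) ∈ E(G2) ✓
All 17 edges of G1 map to edges of G2, and |E(G1)| = |E(G2)| = 17, so φ is a bijection on edges as well as vertices. Hence G1 ≅ G2.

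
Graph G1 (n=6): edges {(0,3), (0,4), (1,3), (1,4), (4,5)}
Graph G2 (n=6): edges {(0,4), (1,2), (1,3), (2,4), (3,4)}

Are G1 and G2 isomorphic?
Yes, isomorphic

The graphs are isomorphic.
One valid mapping φ: V(G1) → V(G2): 0→2, 1→3, 2→5, 3→1, 4→4, 5→0

Verify φ preserves adjacency — for each edge of G1, its image is an edge of G2:
  (0,3) → (φ(0),φ(3)) = (1,2) ∈ E(G2) ✓
  (0,4) → (φ(0),φ(4)) = (2,4) ∈ E(G2) ✓
  (1,3) → (φ(1),φ(3)) = (1,3) ∈ E(G2) ✓
  (1,4) → (φ(1),φ(4)) = (3,4) ∈ E(G2) ✓
  (4,5) → (φ(4),φ(5)) = (0,4) ∈ E(G2) ✓
All 5 edges of G1 map to edges of G2, and |E(G1)| = |E(G2)| = 5, so φ is a bijection on edges as well as vertices. Hence G1 ≅ G2.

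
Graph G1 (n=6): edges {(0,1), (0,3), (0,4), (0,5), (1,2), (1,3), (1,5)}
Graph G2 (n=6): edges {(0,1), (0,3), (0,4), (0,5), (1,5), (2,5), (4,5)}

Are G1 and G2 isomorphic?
Yes, isomorphic

The graphs are isomorphic.
One valid mapping φ: V(G1) → V(G2): 0→0, 1→5, 2→2, 3→1, 4→3, 5→4

Verify φ preserves adjacency — for each edge of G1, its image is an edge of G2:
  (0,1) → (φ(0),φ(1)) = (0,5) ∈ E(G2) ✓
  (0,3) → (φ(0),φ(3)) = (0,1) ∈ E(G2) ✓
  (0,4) → (φ(0),φ(4)) = (0,3) ∈ E(G2) ✓
  (0,5) → (φ(0),φ(5)) = (0,4) ∈ E(G2) ✓
  (1,2) → (φ(1),φ(2)) = (2,5) ∈ E(G2) ✓
  (1,3) → (φ(1),φ(3)) = (1,5) ∈ E(G2) ✓
  (1,5) → (φ(1),φ(5)) = (4,5) ∈ E(G2) ✓
All 7 edges of G1 map to edges of G2, and |E(G1)| = |E(G2)| = 7, so φ is a bijection on edges as well as vertices. Hence G1 ≅ G2.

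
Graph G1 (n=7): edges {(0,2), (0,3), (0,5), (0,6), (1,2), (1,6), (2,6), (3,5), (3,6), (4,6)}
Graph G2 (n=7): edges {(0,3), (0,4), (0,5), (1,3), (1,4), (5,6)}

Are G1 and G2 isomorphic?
No, not isomorphic

The graphs are NOT isomorphic.

Connected components of G1: 1 component(s) with vertex sets [[0, 1, 2, 3, 4, 5, 6]], sizes [7].
Connected components of G2: 2 component(s) with vertex sets [[2], [0, 1, 3, 4, 5, 6]], sizes [1, 6].
The number of connected components (and the multiset of component sizes) is an isomorphism invariant — an isomorphism maps each component of G1 bijectively onto a component of G2. Since G1 has 1 component(s) and G2 has 2, they cannot be isomorphic.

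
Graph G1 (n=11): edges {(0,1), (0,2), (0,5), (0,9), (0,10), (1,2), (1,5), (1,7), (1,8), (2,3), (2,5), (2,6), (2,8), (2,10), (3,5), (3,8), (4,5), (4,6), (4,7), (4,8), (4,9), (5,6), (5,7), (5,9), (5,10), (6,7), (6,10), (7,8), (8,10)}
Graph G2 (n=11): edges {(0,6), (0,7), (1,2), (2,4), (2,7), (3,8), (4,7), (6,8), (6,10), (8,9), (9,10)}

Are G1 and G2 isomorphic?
No, not isomorphic

The graphs are NOT isomorphic.

Connected components of G1: 1 component(s) with vertex sets [[0, 1, 2, 3, 4, 5, 6, 7, 8, 9, 10]], sizes [11].
Connected components of G2: 2 component(s) with vertex sets [[5], [0, 1, 2, 3, 4, 6, 7, 8, 9, 10]], sizes [1, 10].
The number of connected components (and the multiset of component sizes) is an isomorphism invariant — an isomorphism maps each component of G1 bijectively onto a component of G2. Since G1 has 1 component(s) and G2 has 2, they cannot be isomorphic.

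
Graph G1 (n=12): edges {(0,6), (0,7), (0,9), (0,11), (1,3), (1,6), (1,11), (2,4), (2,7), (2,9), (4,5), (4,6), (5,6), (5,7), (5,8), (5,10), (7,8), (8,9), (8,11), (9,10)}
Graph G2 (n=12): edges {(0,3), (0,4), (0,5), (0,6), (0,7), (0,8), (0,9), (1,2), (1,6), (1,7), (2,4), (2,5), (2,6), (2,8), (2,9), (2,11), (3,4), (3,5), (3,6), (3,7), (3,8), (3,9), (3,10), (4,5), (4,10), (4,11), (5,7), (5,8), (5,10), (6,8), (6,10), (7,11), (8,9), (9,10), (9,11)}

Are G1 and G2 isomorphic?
No, not isomorphic

The graphs are NOT isomorphic.

Degrees in G1: deg(0)=4, deg(1)=3, deg(2)=3, deg(3)=1, deg(4)=3, deg(5)=5, deg(6)=4, deg(7)=4, deg(8)=4, deg(9)=4, deg(10)=2, deg(11)=3.
Sorted degree sequence of G1: [5, 4, 4, 4, 4, 4, 3, 3, 3, 3, 2, 1].
Degrees in G2: deg(0)=7, deg(1)=3, deg(2)=7, deg(3)=8, deg(4)=6, deg(5)=7, deg(6)=6, deg(7)=5, deg(8)=6, deg(9)=6, deg(10)=5, deg(11)=4.
Sorted degree sequence of G2: [8, 7, 7, 7, 6, 6, 6, 6, 5, 5, 4, 3].
The (sorted) degree sequence is an isomorphism invariant, so since G1 and G2 have different degree sequences they cannot be isomorphic.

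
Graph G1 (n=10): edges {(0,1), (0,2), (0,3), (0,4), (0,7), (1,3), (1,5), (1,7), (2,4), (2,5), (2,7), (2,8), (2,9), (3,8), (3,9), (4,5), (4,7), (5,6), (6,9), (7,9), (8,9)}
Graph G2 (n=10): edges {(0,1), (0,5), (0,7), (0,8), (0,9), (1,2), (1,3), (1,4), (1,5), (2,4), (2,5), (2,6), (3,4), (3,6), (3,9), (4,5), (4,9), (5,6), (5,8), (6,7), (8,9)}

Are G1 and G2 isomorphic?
Yes, isomorphic

The graphs are isomorphic.
One valid mapping φ: V(G1) → V(G2): 0→4, 1→3, 2→5, 3→9, 4→2, 5→6, 6→7, 7→1, 8→8, 9→0

Verify φ preserves adjacency — for each edge of G1, its image is an edge of G2:
  (0,1) → (φ(0),φ(1)) = (3,4) ∈ E(G2) ✓
  (0,2) → (φ(0),φ(2)) = (4,5) ∈ E(G2) ✓
  (0,3) → (φ(0),φ(3)) = (4,9) ∈ E(G2) ✓
  (0,4) → (φ(0),φ(4)) = (2,4) ∈ E(G2) ✓
  (0,7) → (φ(0),φ(7)) = (1,4) ∈ E(G2) ✓
  (1,3) → (φ(1),φ(3)) = (3,9) ∈ E(G2) ✓
  (1,5) → (φ(1),φ(5)) = (3,6) ∈ E(G2) ✓
  (1,7) → (φ(1),φ(7)) = (1,3) ∈ E(G2) ✓
  (2,4) → (φ(2),φ(4)) = (2,5) ∈ E(G2) ✓
  (2,5) → (φ(2),φ(5)) = (5,6) ∈ E(G2) ✓
  (2,7) → (φ(2),φ(7)) = (1,5) ∈ E(G2) ✓
  (2,8) → (φ(2),φ(8)) = (5,8) ∈ E(G2) ✓
  (2,9) → (φ(2),φ(9)) = (0,5) ∈ E(G2) ✓
  (3,8) → (φ(3),φ(8)) = (8,9) ∈ E(G2) ✓
  (3,9) → (φ(3),φ(9)) = (0,9) ∈ E(G2) ✓
  (4,5) → (φ(4),φ(5)) = (2,6) ∈ E(G2) ✓
  (4,7) → (φ(4),φ(7)) = (1,2) ∈ E(G2) ✓
  (5,6) → (φ(5),φ(6)) = (6,7) ∈ E(G2) ✓
  (6,9) → (φ(6),φ(9)) = (0,7) ∈ E(G2) ✓
  (7,9) → (φ(7),φ(9)) = (0,1) ∈ E(G2) ✓
  (8,9) → (φ(8),φ(9)) = (0,8) ∈ E(G2) ✓
All 21 edges of G1 map to edges of G2, and |E(G1)| = |E(G2)| = 21, so φ is a bijection on edges as well as vertices. Hence G1 ≅ G2.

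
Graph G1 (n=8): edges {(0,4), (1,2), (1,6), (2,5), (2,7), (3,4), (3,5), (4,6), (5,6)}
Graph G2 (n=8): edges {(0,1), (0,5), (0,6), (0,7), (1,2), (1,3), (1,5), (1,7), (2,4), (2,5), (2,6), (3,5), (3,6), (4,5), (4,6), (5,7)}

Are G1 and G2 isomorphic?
No, not isomorphic

The graphs are NOT isomorphic.

Counting triangles (3-cliques): G1 has 0, G2 has 8.
Triangle count is an isomorphism invariant, so differing triangle counts rule out isomorphism.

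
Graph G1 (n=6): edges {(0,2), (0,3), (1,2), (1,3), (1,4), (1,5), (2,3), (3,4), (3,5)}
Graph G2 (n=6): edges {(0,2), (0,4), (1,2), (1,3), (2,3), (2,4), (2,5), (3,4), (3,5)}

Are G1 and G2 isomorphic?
Yes, isomorphic

The graphs are isomorphic.
One valid mapping φ: V(G1) → V(G2): 0→0, 1→3, 2→4, 3→2, 4→1, 5→5

Verify φ preserves adjacency — for each edge of G1, its image is an edge of G2:
  (0,2) → (φ(0),φ(2)) = (0,4) ∈ E(G2) ✓
  (0,3) → (φ(0),φ(3)) = (0,2) ∈ E(G2) ✓
  (1,2) → (φ(1),φ(2)) = (3,4) ∈ E(G2) ✓
  (1,3) → (φ(1),φ(3)) = (2,3) ∈ E(G2) ✓
  (1,4) → (φ(1),φ(4)) = (1,3) ∈ E(G2) ✓
  (1,5) → (φ(1),φ(5)) = (3,5) ∈ E(G2) ✓
  (2,3) → (φ(2),φ(3)) = (2,4) ∈ E(G2) ✓
  (3,4) → (φ(3),φ(4)) = (1,2) ∈ E(G2) ✓
  (3,5) → (φ(3),φ(5)) = (2,5) ∈ E(G2) ✓
All 9 edges of G1 map to edges of G2, and |E(G1)| = |E(G2)| = 9, so φ is a bijection on edges as well as vertices. Hence G1 ≅ G2.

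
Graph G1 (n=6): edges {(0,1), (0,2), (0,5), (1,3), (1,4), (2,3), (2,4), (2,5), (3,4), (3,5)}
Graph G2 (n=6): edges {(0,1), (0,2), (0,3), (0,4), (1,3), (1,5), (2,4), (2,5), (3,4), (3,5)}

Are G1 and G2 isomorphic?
Yes, isomorphic

The graphs are isomorphic.
One valid mapping φ: V(G1) → V(G2): 0→2, 1→5, 2→0, 3→3, 4→1, 5→4

Verify φ preserves adjacency — for each edge of G1, its image is an edge of G2:
  (0,1) → (φ(0),φ(1)) = (2,5) ∈ E(G2) ✓
  (0,2) → (φ(0),φ(2)) = (0,2) ∈ E(G2) ✓
  (0,5) → (φ(0),φ(5)) = (2,4) ∈ E(G2) ✓
  (1,3) → (φ(1),φ(3)) = (3,5) ∈ E(G2) ✓
  (1,4) → (φ(1),φ(4)) = (1,5) ∈ E(G2) ✓
  (2,3) → (φ(2),φ(3)) = (0,3) ∈ E(G2) ✓
  (2,4) → (φ(2),φ(4)) = (0,1) ∈ E(G2) ✓
  (2,5) → (φ(2),φ(5)) = (0,4) ∈ E(G2) ✓
  (3,4) → (φ(3),φ(4)) = (1,3) ∈ E(G2) ✓
  (3,5) → (φ(3),φ(5)) = (3,4) ∈ E(G2) ✓
All 10 edges of G1 map to edges of G2, and |E(G1)| = |E(G2)| = 10, so φ is a bijection on edges as well as vertices. Hence G1 ≅ G2.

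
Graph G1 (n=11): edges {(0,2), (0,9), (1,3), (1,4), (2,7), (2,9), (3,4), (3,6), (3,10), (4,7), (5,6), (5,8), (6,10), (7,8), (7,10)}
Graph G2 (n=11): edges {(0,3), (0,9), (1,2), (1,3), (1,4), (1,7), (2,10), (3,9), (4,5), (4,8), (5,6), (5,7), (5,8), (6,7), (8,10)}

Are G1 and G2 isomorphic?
Yes, isomorphic

The graphs are isomorphic.
One valid mapping φ: V(G1) → V(G2): 0→9, 1→6, 2→3, 3→5, 4→7, 5→10, 6→8, 7→1, 8→2, 9→0, 10→4

Verify φ preserves adjacency — for each edge of G1, its image is an edge of G2:
  (0,2) → (φ(0),φ(2)) = (3,9) ∈ E(G2) ✓
  (0,9) → (φ(0),φ(9)) = (0,9) ∈ E(G2) ✓
  (1,3) → (φ(1),φ(3)) = (5,6) ∈ E(G2) ✓
  (1,4) → (φ(1),φ(4)) = (6,7) ∈ E(G2) ✓
  (2,7) → (φ(2),φ(7)) = (1,3) ∈ E(G2) ✓
  (2,9) → (φ(2),φ(9)) = (0,3) ∈ E(G2) ✓
  (3,4) → (φ(3),φ(4)) = (5,7) ∈ E(G2) ✓
  (3,6) → (φ(3),φ(6)) = (5,8) ∈ E(G2) ✓
  (3,10) → (φ(3),φ(10)) = (4,5) ∈ E(G2) ✓
  (4,7) → (φ(4),φ(7)) = (1,7) ∈ E(G2) ✓
  (5,6) → (φ(5),φ(6)) = (8,10) ∈ E(G2) ✓
  (5,8) → (φ(5),φ(8)) = (2,10) ∈ E(G2) ✓
  (6,10) → (φ(6),φ(10)) = (4,8) ∈ E(G2) ✓
  (7,8) → (φ(7),φ(8)) = (1,2) ∈ E(G2) ✓
  (7,10) → (φ(7),φ(10)) = (1,4) ∈ E(G2) ✓
All 15 edges of G1 map to edges of G2, and |E(G1)| = |E(G2)| = 15, so φ is a bijection on edges as well as vertices. Hence G1 ≅ G2.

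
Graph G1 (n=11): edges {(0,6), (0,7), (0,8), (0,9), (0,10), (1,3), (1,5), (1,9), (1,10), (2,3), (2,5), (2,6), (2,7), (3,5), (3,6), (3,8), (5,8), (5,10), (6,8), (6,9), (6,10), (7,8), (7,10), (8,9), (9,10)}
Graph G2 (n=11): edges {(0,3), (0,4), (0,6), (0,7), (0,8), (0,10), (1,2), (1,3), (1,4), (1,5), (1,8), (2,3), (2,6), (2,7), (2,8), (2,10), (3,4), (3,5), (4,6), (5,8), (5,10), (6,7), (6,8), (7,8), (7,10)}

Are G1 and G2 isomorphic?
Yes, isomorphic

The graphs are isomorphic.
One valid mapping φ: V(G1) → V(G2): 0→7, 1→4, 2→5, 3→1, 4→9, 5→3, 6→8, 7→10, 8→2, 9→6, 10→0

Verify φ preserves adjacency — for each edge of G1, its image is an edge of G2:
  (0,6) → (φ(0),φ(6)) = (7,8) ∈ E(G2) ✓
  (0,7) → (φ(0),φ(7)) = (7,10) ∈ E(G2) ✓
  (0,8) → (φ(0),φ(8)) = (2,7) ∈ E(G2) ✓
  (0,9) → (φ(0),φ(9)) = (6,7) ∈ E(G2) ✓
  (0,10) → (φ(0),φ(10)) = (0,7) ∈ E(G2) ✓
  (1,3) → (φ(1),φ(3)) = (1,4) ∈ E(G2) ✓
  (1,5) → (φ(1),φ(5)) = (3,4) ∈ E(G2) ✓
  (1,9) → (φ(1),φ(9)) = (4,6) ∈ E(G2) ✓
  (1,10) → (φ(1),φ(10)) = (0,4) ∈ E(G2) ✓
  (2,3) → (φ(2),φ(3)) = (1,5) ∈ E(G2) ✓
  (2,5) → (φ(2),φ(5)) = (3,5) ∈ E(G2) ✓
  (2,6) → (φ(2),φ(6)) = (5,8) ∈ E(G2) ✓
  (2,7) → (φ(2),φ(7)) = (5,10) ∈ E(G2) ✓
  (3,5) → (φ(3),φ(5)) = (1,3) ∈ E(G2) ✓
  (3,6) → (φ(3),φ(6)) = (1,8) ∈ E(G2) ✓
  (3,8) → (φ(3),φ(8)) = (1,2) ∈ E(G2) ✓
  (5,8) → (φ(5),φ(8)) = (2,3) ∈ E(G2) ✓
  (5,10) → (φ(5),φ(10)) = (0,3) ∈ E(G2) ✓
  (6,8) → (φ(6),φ(8)) = (2,8) ∈ E(G2) ✓
  (6,9) → (φ(6),φ(9)) = (6,8) ∈ E(G2) ✓
  (6,10) → (φ(6),φ(10)) = (0,8) ∈ E(G2) ✓
  (7,8) → (φ(7),φ(8)) = (2,10) ∈ E(G2) ✓
  (7,10) → (φ(7),φ(10)) = (0,10) ∈ E(G2) ✓
  (8,9) → (φ(8),φ(9)) = (2,6) ∈ E(G2) ✓
  (9,10) → (φ(9),φ(10)) = (0,6) ∈ E(G2) ✓
All 25 edges of G1 map to edges of G2, and |E(G1)| = |E(G2)| = 25, so φ is a bijection on edges as well as vertices. Hence G1 ≅ G2.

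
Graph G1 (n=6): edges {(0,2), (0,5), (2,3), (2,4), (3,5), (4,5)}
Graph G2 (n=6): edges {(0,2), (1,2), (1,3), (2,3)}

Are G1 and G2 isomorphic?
No, not isomorphic

The graphs are NOT isomorphic.

Connected components of G1: 2 component(s) with vertex sets [[1], [0, 2, 3, 4, 5]], sizes [1, 5].
Connected components of G2: 3 component(s) with vertex sets [[4], [5], [0, 1, 2, 3]], sizes [1, 1, 4].
The number of connected components (and the multiset of component sizes) is an isomorphism invariant — an isomorphism maps each component of G1 bijectively onto a component of G2. Since G1 has 2 component(s) and G2 has 3, they cannot be isomorphic.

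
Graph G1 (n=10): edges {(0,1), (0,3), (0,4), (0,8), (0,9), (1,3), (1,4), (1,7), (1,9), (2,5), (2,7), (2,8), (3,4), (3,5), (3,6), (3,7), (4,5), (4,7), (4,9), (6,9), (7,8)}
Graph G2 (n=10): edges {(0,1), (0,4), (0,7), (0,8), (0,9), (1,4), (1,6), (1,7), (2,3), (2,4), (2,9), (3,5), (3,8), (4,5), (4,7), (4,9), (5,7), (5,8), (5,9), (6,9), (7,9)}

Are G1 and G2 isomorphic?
Yes, isomorphic

The graphs are isomorphic.
One valid mapping φ: V(G1) → V(G2): 0→0, 1→7, 2→3, 3→9, 4→4, 5→2, 6→6, 7→5, 8→8, 9→1

Verify φ preserves adjacency — for each edge of G1, its image is an edge of G2:
  (0,1) → (φ(0),φ(1)) = (0,7) ∈ E(G2) ✓
  (0,3) → (φ(0),φ(3)) = (0,9) ∈ E(G2) ✓
  (0,4) → (φ(0),φ(4)) = (0,4) ∈ E(G2) ✓
  (0,8) → (φ(0),φ(8)) = (0,8) ∈ E(G2) ✓
  (0,9) → (φ(0),φ(9)) = (0,1) ∈ E(G2) ✓
  (1,3) → (φ(1),φ(3)) = (7,9) ∈ E(G2) ✓
  (1,4) → (φ(1),φ(4)) = (4,7) ∈ E(G2) ✓
  (1,7) → (φ(1),φ(7)) = (5,7) ∈ E(G2) ✓
  (1,9) → (φ(1),φ(9)) = (1,7) ∈ E(G2) ✓
  (2,5) → (φ(2),φ(5)) = (2,3) ∈ E(G2) ✓
  (2,7) → (φ(2),φ(7)) = (3,5) ∈ E(G2) ✓
  (2,8) → (φ(2),φ(8)) = (3,8) ∈ E(G2) ✓
  (3,4) → (φ(3),φ(4)) = (4,9) ∈ E(G2) ✓
  (3,5) → (φ(3),φ(5)) = (2,9) ∈ E(G2) ✓
  (3,6) → (φ(3),φ(6)) = (6,9) ∈ E(G2) ✓
  (3,7) → (φ(3),φ(7)) = (5,9) ∈ E(G2) ✓
  (4,5) → (φ(4),φ(5)) = (2,4) ∈ E(G2) ✓
  (4,7) → (φ(4),φ(7)) = (4,5) ∈ E(G2) ✓
  (4,9) → (φ(4),φ(9)) = (1,4) ∈ E(G2) ✓
  (6,9) → (φ(6),φ(9)) = (1,6) ∈ E(G2) ✓
  (7,8) → (φ(7),φ(8)) = (5,8) ∈ E(G2) ✓
All 21 edges of G1 map to edges of G2, and |E(G1)| = |E(G2)| = 21, so φ is a bijection on edges as well as vertices. Hence G1 ≅ G2.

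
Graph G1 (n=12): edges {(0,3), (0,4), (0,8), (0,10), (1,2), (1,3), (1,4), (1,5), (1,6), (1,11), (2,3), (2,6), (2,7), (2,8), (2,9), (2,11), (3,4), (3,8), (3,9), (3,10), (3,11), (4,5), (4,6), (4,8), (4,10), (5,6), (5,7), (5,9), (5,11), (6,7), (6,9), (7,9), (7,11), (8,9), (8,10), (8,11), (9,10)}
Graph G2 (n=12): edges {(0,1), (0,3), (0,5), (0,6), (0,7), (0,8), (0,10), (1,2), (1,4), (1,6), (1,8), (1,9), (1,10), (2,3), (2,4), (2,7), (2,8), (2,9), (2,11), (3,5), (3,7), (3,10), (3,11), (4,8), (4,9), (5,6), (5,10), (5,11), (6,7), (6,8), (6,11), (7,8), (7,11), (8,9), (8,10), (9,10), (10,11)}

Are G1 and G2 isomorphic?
Yes, isomorphic

The graphs are isomorphic.
One valid mapping φ: V(G1) → V(G2): 0→4, 1→7, 2→0, 3→8, 4→2, 5→11, 6→3, 7→5, 8→1, 9→10, 10→9, 11→6

Verify φ preserves adjacency — for each edge of G1, its image is an edge of G2:
  (0,3) → (φ(0),φ(3)) = (4,8) ∈ E(G2) ✓
  (0,4) → (φ(0),φ(4)) = (2,4) ∈ E(G2) ✓
  (0,8) → (φ(0),φ(8)) = (1,4) ∈ E(G2) ✓
  (0,10) → (φ(0),φ(10)) = (4,9) ∈ E(G2) ✓
  (1,2) → (φ(1),φ(2)) = (0,7) ∈ E(G2) ✓
  (1,3) → (φ(1),φ(3)) = (7,8) ∈ E(G2) ✓
  (1,4) → (φ(1),φ(4)) = (2,7) ∈ E(G2) ✓
  (1,5) → (φ(1),φ(5)) = (7,11) ∈ E(G2) ✓
  (1,6) → (φ(1),φ(6)) = (3,7) ∈ E(G2) ✓
  (1,11) → (φ(1),φ(11)) = (6,7) ∈ E(G2) ✓
  (2,3) → (φ(2),φ(3)) = (0,8) ∈ E(G2) ✓
  (2,6) → (φ(2),φ(6)) = (0,3) ∈ E(G2) ✓
  (2,7) → (φ(2),φ(7)) = (0,5) ∈ E(G2) ✓
  (2,8) → (φ(2),φ(8)) = (0,1) ∈ E(G2) ✓
  (2,9) → (φ(2),φ(9)) = (0,10) ∈ E(G2) ✓
  (2,11) → (φ(2),φ(11)) = (0,6) ∈ E(G2) ✓
  (3,4) → (φ(3),φ(4)) = (2,8) ∈ E(G2) ✓
  (3,8) → (φ(3),φ(8)) = (1,8) ∈ E(G2) ✓
  (3,9) → (φ(3),φ(9)) = (8,10) ∈ E(G2) ✓
  (3,10) → (φ(3),φ(10)) = (8,9) ∈ E(G2) ✓
  (3,11) → (φ(3),φ(11)) = (6,8) ∈ E(G2) ✓
  (4,5) → (φ(4),φ(5)) = (2,11) ∈ E(G2) ✓
  (4,6) → (φ(4),φ(6)) = (2,3) ∈ E(G2) ✓
  (4,8) → (φ(4),φ(8)) = (1,2) ∈ E(G2) ✓
  (4,10) → (φ(4),φ(10)) = (2,9) ∈ E(G2) ✓
  (5,6) → (φ(5),φ(6)) = (3,11) ∈ E(G2) ✓
  (5,7) → (φ(5),φ(7)) = (5,11) ∈ E(G2) ✓
  (5,9) → (φ(5),φ(9)) = (10,11) ∈ E(G2) ✓
  (5,11) → (φ(5),φ(11)) = (6,11) ∈ E(G2) ✓
  (6,7) → (φ(6),φ(7)) = (3,5) ∈ E(G2) ✓
  (6,9) → (φ(6),φ(9)) = (3,10) ∈ E(G2) ✓
  (7,9) → (φ(7),φ(9)) = (5,10) ∈ E(G2) ✓
  (7,11) → (φ(7),φ(11)) = (5,6) ∈ E(G2) ✓
  (8,9) → (φ(8),φ(9)) = (1,10) ∈ E(G2) ✓
  (8,10) → (φ(8),φ(10)) = (1,9) ∈ E(G2) ✓
  (8,11) → (φ(8),φ(11)) = (1,6) ∈ E(G2) ✓
  (9,10) → (φ(9),φ(10)) = (9,10) ∈ E(G2) ✓
All 37 edges of G1 map to edges of G2, and |E(G1)| = |E(G2)| = 37, so φ is a bijection on edges as well as vertices. Hence G1 ≅ G2.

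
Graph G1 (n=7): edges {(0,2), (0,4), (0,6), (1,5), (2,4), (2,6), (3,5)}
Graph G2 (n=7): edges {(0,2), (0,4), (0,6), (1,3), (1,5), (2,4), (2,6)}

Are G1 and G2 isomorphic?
Yes, isomorphic

The graphs are isomorphic.
One valid mapping φ: V(G1) → V(G2): 0→0, 1→3, 2→2, 3→5, 4→6, 5→1, 6→4

Verify φ preserves adjacency — for each edge of G1, its image is an edge of G2:
  (0,2) → (φ(0),φ(2)) = (0,2) ∈ E(G2) ✓
  (0,4) → (φ(0),φ(4)) = (0,6) ∈ E(G2) ✓
  (0,6) → (φ(0),φ(6)) = (0,4) ∈ E(G2) ✓
  (1,5) → (φ(1),φ(5)) = (1,3) ∈ E(G2) ✓
  (2,4) → (φ(2),φ(4)) = (2,6) ∈ E(G2) ✓
  (2,6) → (φ(2),φ(6)) = (2,4) ∈ E(G2) ✓
  (3,5) → (φ(3),φ(5)) = (1,5) ∈ E(G2) ✓
All 7 edges of G1 map to edges of G2, and |E(G1)| = |E(G2)| = 7, so φ is a bijection on edges as well as vertices. Hence G1 ≅ G2.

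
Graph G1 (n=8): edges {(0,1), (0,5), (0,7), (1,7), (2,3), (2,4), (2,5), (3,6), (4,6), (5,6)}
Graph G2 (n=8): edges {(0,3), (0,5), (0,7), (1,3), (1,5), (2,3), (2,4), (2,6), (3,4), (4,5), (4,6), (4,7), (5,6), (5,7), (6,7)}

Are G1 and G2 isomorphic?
No, not isomorphic

The graphs are NOT isomorphic.

Degrees in G1: deg(0)=3, deg(1)=2, deg(2)=3, deg(3)=2, deg(4)=2, deg(5)=3, deg(6)=3, deg(7)=2.
Sorted degree sequence of G1: [3, 3, 3, 3, 2, 2, 2, 2].
Degrees in G2: deg(0)=3, deg(1)=2, deg(2)=3, deg(3)=4, deg(4)=5, deg(5)=5, deg(6)=4, deg(7)=4.
Sorted degree sequence of G2: [5, 5, 4, 4, 4, 3, 3, 2].
The (sorted) degree sequence is an isomorphism invariant, so since G1 and G2 have different degree sequences they cannot be isomorphic.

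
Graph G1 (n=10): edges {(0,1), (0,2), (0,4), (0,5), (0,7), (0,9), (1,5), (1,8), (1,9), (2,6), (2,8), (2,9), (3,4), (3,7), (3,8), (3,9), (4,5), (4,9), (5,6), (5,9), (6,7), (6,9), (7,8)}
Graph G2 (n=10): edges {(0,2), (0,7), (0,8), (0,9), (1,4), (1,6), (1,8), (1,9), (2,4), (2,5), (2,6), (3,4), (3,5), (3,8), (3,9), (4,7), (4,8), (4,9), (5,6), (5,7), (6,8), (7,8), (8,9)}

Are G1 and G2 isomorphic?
Yes, isomorphic

The graphs are isomorphic.
One valid mapping φ: V(G1) → V(G2): 0→4, 1→3, 2→7, 3→6, 4→1, 5→9, 6→0, 7→2, 8→5, 9→8

Verify φ preserves adjacency — for each edge of G1, its image is an edge of G2:
  (0,1) → (φ(0),φ(1)) = (3,4) ∈ E(G2) ✓
  (0,2) → (φ(0),φ(2)) = (4,7) ∈ E(G2) ✓
  (0,4) → (φ(0),φ(4)) = (1,4) ∈ E(G2) ✓
  (0,5) → (φ(0),φ(5)) = (4,9) ∈ E(G2) ✓
  (0,7) → (φ(0),φ(7)) = (2,4) ∈ E(G2) ✓
  (0,9) → (φ(0),φ(9)) = (4,8) ∈ E(G2) ✓
  (1,5) → (φ(1),φ(5)) = (3,9) ∈ E(G2) ✓
  (1,8) → (φ(1),φ(8)) = (3,5) ∈ E(G2) ✓
  (1,9) → (φ(1),φ(9)) = (3,8) ∈ E(G2) ✓
  (2,6) → (φ(2),φ(6)) = (0,7) ∈ E(G2) ✓
  (2,8) → (φ(2),φ(8)) = (5,7) ∈ E(G2) ✓
  (2,9) → (φ(2),φ(9)) = (7,8) ∈ E(G2) ✓
  (3,4) → (φ(3),φ(4)) = (1,6) ∈ E(G2) ✓
  (3,7) → (φ(3),φ(7)) = (2,6) ∈ E(G2) ✓
  (3,8) → (φ(3),φ(8)) = (5,6) ∈ E(G2) ✓
  (3,9) → (φ(3),φ(9)) = (6,8) ∈ E(G2) ✓
  (4,5) → (φ(4),φ(5)) = (1,9) ∈ E(G2) ✓
  (4,9) → (φ(4),φ(9)) = (1,8) ∈ E(G2) ✓
  (5,6) → (φ(5),φ(6)) = (0,9) ∈ E(G2) ✓
  (5,9) → (φ(5),φ(9)) = (8,9) ∈ E(G2) ✓
  (6,7) → (φ(6),φ(7)) = (0,2) ∈ E(G2) ✓
  (6,9) → (φ(6),φ(9)) = (0,8) ∈ E(G2) ✓
  (7,8) → (φ(7),φ(8)) = (2,5) ∈ E(G2) ✓
All 23 edges of G1 map to edges of G2, and |E(G1)| = |E(G2)| = 23, so φ is a bijection on edges as well as vertices. Hence G1 ≅ G2.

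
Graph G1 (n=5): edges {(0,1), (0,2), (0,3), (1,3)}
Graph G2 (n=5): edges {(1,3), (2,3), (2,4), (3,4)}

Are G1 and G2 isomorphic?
Yes, isomorphic

The graphs are isomorphic.
One valid mapping φ: V(G1) → V(G2): 0→3, 1→4, 2→1, 3→2, 4→0

Verify φ preserves adjacency — for each edge of G1, its image is an edge of G2:
  (0,1) → (φ(0),φ(1)) = (3,4) ∈ E(G2) ✓
  (0,2) → (φ(0),φ(2)) = (1,3) ∈ E(G2) ✓
  (0,3) → (φ(0),φ(3)) = (2,3) ∈ E(G2) ✓
  (1,3) → (φ(1),φ(3)) = (2,4) ∈ E(G2) ✓
All 4 edges of G1 map to edges of G2, and |E(G1)| = |E(G2)| = 4, so φ is a bijection on edges as well as vertices. Hence G1 ≅ G2.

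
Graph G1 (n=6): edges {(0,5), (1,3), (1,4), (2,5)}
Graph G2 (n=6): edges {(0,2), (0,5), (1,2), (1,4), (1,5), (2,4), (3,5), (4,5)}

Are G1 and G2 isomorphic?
No, not isomorphic

The graphs are NOT isomorphic.

Degrees in G1: deg(0)=1, deg(1)=2, deg(2)=1, deg(3)=1, deg(4)=1, deg(5)=2.
Sorted degree sequence of G1: [2, 2, 1, 1, 1, 1].
Degrees in G2: deg(0)=2, deg(1)=3, deg(2)=3, deg(3)=1, deg(4)=3, deg(5)=4.
Sorted degree sequence of G2: [4, 3, 3, 3, 2, 1].
The (sorted) degree sequence is an isomorphism invariant, so since G1 and G2 have different degree sequences they cannot be isomorphic.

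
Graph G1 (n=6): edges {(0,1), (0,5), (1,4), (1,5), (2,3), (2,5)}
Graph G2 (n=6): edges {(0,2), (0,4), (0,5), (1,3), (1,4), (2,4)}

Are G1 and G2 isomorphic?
Yes, isomorphic

The graphs are isomorphic.
One valid mapping φ: V(G1) → V(G2): 0→2, 1→0, 2→1, 3→3, 4→5, 5→4

Verify φ preserves adjacency — for each edge of G1, its image is an edge of G2:
  (0,1) → (φ(0),φ(1)) = (0,2) ∈ E(G2) ✓
  (0,5) → (φ(0),φ(5)) = (2,4) ∈ E(G2) ✓
  (1,4) → (φ(1),φ(4)) = (0,5) ∈ E(G2) ✓
  (1,5) → (φ(1),φ(5)) = (0,4) ∈ E(G2) ✓
  (2,3) → (φ(2),φ(3)) = (1,3) ∈ E(G2) ✓
  (2,5) → (φ(2),φ(5)) = (1,4) ∈ E(G2) ✓
All 6 edges of G1 map to edges of G2, and |E(G1)| = |E(G2)| = 6, so φ is a bijection on edges as well as vertices. Hence G1 ≅ G2.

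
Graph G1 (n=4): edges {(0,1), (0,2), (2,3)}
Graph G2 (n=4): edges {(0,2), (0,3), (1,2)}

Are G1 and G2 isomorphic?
Yes, isomorphic

The graphs are isomorphic.
One valid mapping φ: V(G1) → V(G2): 0→2, 1→1, 2→0, 3→3

Verify φ preserves adjacency — for each edge of G1, its image is an edge of G2:
  (0,1) → (φ(0),φ(1)) = (1,2) ∈ E(G2) ✓
  (0,2) → (φ(0),φ(2)) = (0,2) ∈ E(G2) ✓
  (2,3) → (φ(2),φ(3)) = (0,3) ∈ E(G2) ✓
All 3 edges of G1 map to edges of G2, and |E(G1)| = |E(G2)| = 3, so φ is a bijection on edges as well as vertices. Hence G1 ≅ G2.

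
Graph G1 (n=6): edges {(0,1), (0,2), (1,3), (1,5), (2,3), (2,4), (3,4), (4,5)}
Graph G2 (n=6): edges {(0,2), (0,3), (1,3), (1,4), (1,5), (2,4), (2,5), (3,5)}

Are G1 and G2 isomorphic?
Yes, isomorphic

The graphs are isomorphic.
One valid mapping φ: V(G1) → V(G2): 0→0, 1→2, 2→3, 3→5, 4→1, 5→4

Verify φ preserves adjacency — for each edge of G1, its image is an edge of G2:
  (0,1) → (φ(0),φ(1)) = (0,2) ∈ E(G2) ✓
  (0,2) → (φ(0),φ(2)) = (0,3) ∈ E(G2) ✓
  (1,3) → (φ(1),φ(3)) = (2,5) ∈ E(G2) ✓
  (1,5) → (φ(1),φ(5)) = (2,4) ∈ E(G2) ✓
  (2,3) → (φ(2),φ(3)) = (3,5) ∈ E(G2) ✓
  (2,4) → (φ(2),φ(4)) = (1,3) ∈ E(G2) ✓
  (3,4) → (φ(3),φ(4)) = (1,5) ∈ E(G2) ✓
  (4,5) → (φ(4),φ(5)) = (1,4) ∈ E(G2) ✓
All 8 edges of G1 map to edges of G2, and |E(G1)| = |E(G2)| = 8, so φ is a bijection on edges as well as vertices. Hence G1 ≅ G2.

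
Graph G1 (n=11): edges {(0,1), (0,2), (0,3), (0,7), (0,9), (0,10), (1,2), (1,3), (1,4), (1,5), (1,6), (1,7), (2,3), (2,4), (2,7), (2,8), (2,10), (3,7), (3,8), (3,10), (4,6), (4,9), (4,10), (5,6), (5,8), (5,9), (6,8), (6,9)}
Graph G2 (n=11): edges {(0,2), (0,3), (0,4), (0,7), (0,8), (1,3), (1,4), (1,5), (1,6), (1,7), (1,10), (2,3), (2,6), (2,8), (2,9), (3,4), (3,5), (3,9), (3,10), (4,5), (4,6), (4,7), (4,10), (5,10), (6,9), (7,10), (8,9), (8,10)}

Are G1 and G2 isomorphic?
Yes, isomorphic

The graphs are isomorphic.
One valid mapping φ: V(G1) → V(G2): 0→10, 1→3, 2→4, 3→1, 4→0, 5→9, 6→2, 7→5, 8→6, 9→8, 10→7

Verify φ preserves adjacency — for each edge of G1, its image is an edge of G2:
  (0,1) → (φ(0),φ(1)) = (3,10) ∈ E(G2) ✓
  (0,2) → (φ(0),φ(2)) = (4,10) ∈ E(G2) ✓
  (0,3) → (φ(0),φ(3)) = (1,10) ∈ E(G2) ✓
  (0,7) → (φ(0),φ(7)) = (5,10) ∈ E(G2) ✓
  (0,9) → (φ(0),φ(9)) = (8,10) ∈ E(G2) ✓
  (0,10) → (φ(0),φ(10)) = (7,10) ∈ E(G2) ✓
  (1,2) → (φ(1),φ(2)) = (3,4) ∈ E(G2) ✓
  (1,3) → (φ(1),φ(3)) = (1,3) ∈ E(G2) ✓
  (1,4) → (φ(1),φ(4)) = (0,3) ∈ E(G2) ✓
  (1,5) → (φ(1),φ(5)) = (3,9) ∈ E(G2) ✓
  (1,6) → (φ(1),φ(6)) = (2,3) ∈ E(G2) ✓
  (1,7) → (φ(1),φ(7)) = (3,5) ∈ E(G2) ✓
  (2,3) → (φ(2),φ(3)) = (1,4) ∈ E(G2) ✓
  (2,4) → (φ(2),φ(4)) = (0,4) ∈ E(G2) ✓
  (2,7) → (φ(2),φ(7)) = (4,5) ∈ E(G2) ✓
  (2,8) → (φ(2),φ(8)) = (4,6) ∈ E(G2) ✓
  (2,10) → (φ(2),φ(10)) = (4,7) ∈ E(G2) ✓
  (3,7) → (φ(3),φ(7)) = (1,5) ∈ E(G2) ✓
  (3,8) → (φ(3),φ(8)) = (1,6) ∈ E(G2) ✓
  (3,10) → (φ(3),φ(10)) = (1,7) ∈ E(G2) ✓
  (4,6) → (φ(4),φ(6)) = (0,2) ∈ E(G2) ✓
  (4,9) → (φ(4),φ(9)) = (0,8) ∈ E(G2) ✓
  (4,10) → (φ(4),φ(10)) = (0,7) ∈ E(G2) ✓
  (5,6) → (φ(5),φ(6)) = (2,9) ∈ E(G2) ✓
  (5,8) → (φ(5),φ(8)) = (6,9) ∈ E(G2) ✓
  (5,9) → (φ(5),φ(9)) = (8,9) ∈ E(G2) ✓
  (6,8) → (φ(6),φ(8)) = (2,6) ∈ E(G2) ✓
  (6,9) → (φ(6),φ(9)) = (2,8) ∈ E(G2) ✓
All 28 edges of G1 map to edges of G2, and |E(G1)| = |E(G2)| = 28, so φ is a bijection on edges as well as vertices. Hence G1 ≅ G2.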